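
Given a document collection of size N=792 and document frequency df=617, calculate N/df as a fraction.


IDF ratio = N / df
= 792 / 617
= 792/617

792/617


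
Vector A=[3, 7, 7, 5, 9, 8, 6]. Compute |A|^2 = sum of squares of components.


|A|^2 = sum of squared components
A[0]^2 = 3^2 = 9
A[1]^2 = 7^2 = 49
A[2]^2 = 7^2 = 49
A[3]^2 = 5^2 = 25
A[4]^2 = 9^2 = 81
A[5]^2 = 8^2 = 64
A[6]^2 = 6^2 = 36
Sum = 9 + 49 + 49 + 25 + 81 + 64 + 36 = 313

313


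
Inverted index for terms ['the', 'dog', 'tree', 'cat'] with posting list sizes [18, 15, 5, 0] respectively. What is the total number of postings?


Summing posting list sizes:
'the': 18 postings
'dog': 15 postings
'tree': 5 postings
'cat': 0 postings
Total = 18 + 15 + 5 + 0 = 38

38


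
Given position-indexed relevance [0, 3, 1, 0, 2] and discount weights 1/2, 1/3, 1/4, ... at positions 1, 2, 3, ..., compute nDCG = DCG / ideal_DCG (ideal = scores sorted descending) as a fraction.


Position discount weights w_i = 1/(i+1) for i=1..5:
Weights = [1/2, 1/3, 1/4, 1/5, 1/6]
Actual relevance: [0, 3, 1, 0, 2]
DCG = 0/2 + 3/3 + 1/4 + 0/5 + 2/6 = 19/12
Ideal relevance (sorted desc): [3, 2, 1, 0, 0]
Ideal DCG = 3/2 + 2/3 + 1/4 + 0/5 + 0/6 = 29/12
nDCG = DCG / ideal_DCG = 19/12 / 29/12 = 19/29

19/29


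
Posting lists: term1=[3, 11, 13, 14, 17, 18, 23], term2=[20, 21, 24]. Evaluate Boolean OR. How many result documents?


Boolean OR: find union of posting lists
term1 docs: [3, 11, 13, 14, 17, 18, 23]
term2 docs: [20, 21, 24]
Union: [3, 11, 13, 14, 17, 18, 20, 21, 23, 24]
|union| = 10

10


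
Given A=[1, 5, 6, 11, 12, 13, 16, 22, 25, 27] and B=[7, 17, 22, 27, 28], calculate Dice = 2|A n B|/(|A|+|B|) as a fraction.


A intersect B = [22, 27]
|A intersect B| = 2
|A| = 10, |B| = 5
Dice = 2*2 / (10+5)
= 4 / 15 = 4/15

4/15


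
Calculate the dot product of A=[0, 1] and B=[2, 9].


Dot product = sum of element-wise products
A[0]*B[0] = 0*2 = 0
A[1]*B[1] = 1*9 = 9
Sum = 0 + 9 = 9

9


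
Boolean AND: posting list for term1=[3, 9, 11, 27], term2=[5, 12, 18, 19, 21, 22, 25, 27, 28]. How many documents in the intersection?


Boolean AND: find intersection of posting lists
term1 docs: [3, 9, 11, 27]
term2 docs: [5, 12, 18, 19, 21, 22, 25, 27, 28]
Intersection: [27]
|intersection| = 1

1


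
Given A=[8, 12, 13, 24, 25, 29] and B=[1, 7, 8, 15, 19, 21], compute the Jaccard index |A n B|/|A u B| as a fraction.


A intersect B = [8]
|A intersect B| = 1
A union B = [1, 7, 8, 12, 13, 15, 19, 21, 24, 25, 29]
|A union B| = 11
Jaccard = 1/11 = 1/11

1/11


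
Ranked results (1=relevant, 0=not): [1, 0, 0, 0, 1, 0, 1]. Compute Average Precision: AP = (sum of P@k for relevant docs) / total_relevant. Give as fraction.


Computing P@k for each relevant position:
Position 1: relevant, P@1 = 1/1 = 1
Position 2: not relevant
Position 3: not relevant
Position 4: not relevant
Position 5: relevant, P@5 = 2/5 = 2/5
Position 6: not relevant
Position 7: relevant, P@7 = 3/7 = 3/7
Sum of P@k = 1 + 2/5 + 3/7 = 64/35
AP = 64/35 / 3 = 64/105

64/105


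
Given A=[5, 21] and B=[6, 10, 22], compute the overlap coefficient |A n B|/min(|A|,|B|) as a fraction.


A intersect B = []
|A intersect B| = 0
min(|A|, |B|) = min(2, 3) = 2
Overlap = 0 / 2 = 0

0


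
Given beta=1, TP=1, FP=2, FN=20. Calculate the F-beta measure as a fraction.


P = TP/(TP+FP) = 1/3 = 1/3
R = TP/(TP+FN) = 1/21 = 1/21
beta^2 = 1^2 = 1
(1 + beta^2) = 2
Numerator = (1+beta^2)*P*R = 2/63
Denominator = beta^2*P + R = 1/3 + 1/21 = 8/21
F_beta = 1/12

1/12


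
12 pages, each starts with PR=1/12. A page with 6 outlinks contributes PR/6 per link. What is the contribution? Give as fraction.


Initial PR = 1/12 = 1/12
Outlinks = 6
Contribution per link = PR / outlinks
= 1/12 / 6
= 1/72

1/72


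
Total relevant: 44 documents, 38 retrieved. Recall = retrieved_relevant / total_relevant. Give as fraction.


Recall = retrieved_relevant / total_relevant
= 38 / 44
= 38 / (38 + 6)
= 19/22

19/22


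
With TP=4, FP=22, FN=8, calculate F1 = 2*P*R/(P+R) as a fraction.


F1 = 2 * P * R / (P + R)
P = TP/(TP+FP) = 4/26 = 2/13
R = TP/(TP+FN) = 4/12 = 1/3
2 * P * R = 2 * 2/13 * 1/3 = 4/39
P + R = 2/13 + 1/3 = 19/39
F1 = 4/39 / 19/39 = 4/19

4/19


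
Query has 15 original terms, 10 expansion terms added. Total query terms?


Original terms: 15
Expansion terms: 10
Total = 15 + 10 = 25

25


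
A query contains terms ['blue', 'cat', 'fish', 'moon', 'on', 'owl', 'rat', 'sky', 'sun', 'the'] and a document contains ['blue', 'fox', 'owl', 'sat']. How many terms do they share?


Query terms: ['blue', 'cat', 'fish', 'moon', 'on', 'owl', 'rat', 'sky', 'sun', 'the']
Document terms: ['blue', 'fox', 'owl', 'sat']
Common terms: ['blue', 'owl']
Overlap count = 2

2


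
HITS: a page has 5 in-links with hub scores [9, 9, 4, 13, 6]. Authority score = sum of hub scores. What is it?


Authority = sum of hub scores of in-linkers
In-link 1: hub score = 9
In-link 2: hub score = 9
In-link 3: hub score = 4
In-link 4: hub score = 13
In-link 5: hub score = 6
Authority = 9 + 9 + 4 + 13 + 6 = 41

41


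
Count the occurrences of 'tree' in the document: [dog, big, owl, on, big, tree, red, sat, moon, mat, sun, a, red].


Document has 13 words
Scanning for 'tree':
Found at positions: [5]
Count = 1

1


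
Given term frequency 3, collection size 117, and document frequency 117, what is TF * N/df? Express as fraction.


TF * (N/df)
= 3 * (117/117)
= 3 * 1
= 3

3


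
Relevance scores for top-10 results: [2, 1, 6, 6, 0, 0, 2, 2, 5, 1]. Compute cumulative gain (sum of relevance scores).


Cumulative Gain = sum of relevance scores
Position 1: rel=2, running sum=2
Position 2: rel=1, running sum=3
Position 3: rel=6, running sum=9
Position 4: rel=6, running sum=15
Position 5: rel=0, running sum=15
Position 6: rel=0, running sum=15
Position 7: rel=2, running sum=17
Position 8: rel=2, running sum=19
Position 9: rel=5, running sum=24
Position 10: rel=1, running sum=25
CG = 25

25


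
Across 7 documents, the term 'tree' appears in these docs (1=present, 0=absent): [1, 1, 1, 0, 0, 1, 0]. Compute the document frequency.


Checking each document for 'tree':
Doc 1: present
Doc 2: present
Doc 3: present
Doc 4: absent
Doc 5: absent
Doc 6: present
Doc 7: absent
df = sum of presences = 1 + 1 + 1 + 0 + 0 + 1 + 0 = 4

4


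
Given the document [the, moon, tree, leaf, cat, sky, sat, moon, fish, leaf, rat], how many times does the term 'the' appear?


Document has 11 words
Scanning for 'the':
Found at positions: [0]
Count = 1

1


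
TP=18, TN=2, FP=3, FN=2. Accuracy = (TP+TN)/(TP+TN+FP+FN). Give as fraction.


Accuracy = (TP + TN) / (TP + TN + FP + FN)
TP + TN = 18 + 2 = 20
Total = 18 + 2 + 3 + 2 = 25
Accuracy = 20 / 25 = 4/5

4/5


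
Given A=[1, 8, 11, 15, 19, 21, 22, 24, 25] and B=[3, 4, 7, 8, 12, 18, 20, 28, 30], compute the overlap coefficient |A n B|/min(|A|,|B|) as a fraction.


A intersect B = [8]
|A intersect B| = 1
min(|A|, |B|) = min(9, 9) = 9
Overlap = 1 / 9 = 1/9

1/9


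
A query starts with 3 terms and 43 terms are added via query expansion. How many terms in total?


Original terms: 3
Expansion terms: 43
Total = 3 + 43 = 46

46


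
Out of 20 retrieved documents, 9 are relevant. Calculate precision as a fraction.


Precision = relevant_retrieved / total_retrieved
= 9 / 20
= 9 / (9 + 11)
= 9/20

9/20


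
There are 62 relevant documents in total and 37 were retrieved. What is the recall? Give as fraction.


Recall = retrieved_relevant / total_relevant
= 37 / 62
= 37 / (37 + 25)
= 37/62

37/62


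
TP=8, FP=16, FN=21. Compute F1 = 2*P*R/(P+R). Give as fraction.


F1 = 2 * P * R / (P + R)
P = TP/(TP+FP) = 8/24 = 1/3
R = TP/(TP+FN) = 8/29 = 8/29
2 * P * R = 2 * 1/3 * 8/29 = 16/87
P + R = 1/3 + 8/29 = 53/87
F1 = 16/87 / 53/87 = 16/53

16/53


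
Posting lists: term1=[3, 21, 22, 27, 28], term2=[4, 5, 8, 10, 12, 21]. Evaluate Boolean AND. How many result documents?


Boolean AND: find intersection of posting lists
term1 docs: [3, 21, 22, 27, 28]
term2 docs: [4, 5, 8, 10, 12, 21]
Intersection: [21]
|intersection| = 1

1


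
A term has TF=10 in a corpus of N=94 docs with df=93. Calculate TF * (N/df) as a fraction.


TF * (N/df)
= 10 * (94/93)
= 10 * 94/93
= 940/93

940/93


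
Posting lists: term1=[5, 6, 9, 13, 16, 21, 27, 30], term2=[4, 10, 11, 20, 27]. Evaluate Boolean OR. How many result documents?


Boolean OR: find union of posting lists
term1 docs: [5, 6, 9, 13, 16, 21, 27, 30]
term2 docs: [4, 10, 11, 20, 27]
Union: [4, 5, 6, 9, 10, 11, 13, 16, 20, 21, 27, 30]
|union| = 12

12


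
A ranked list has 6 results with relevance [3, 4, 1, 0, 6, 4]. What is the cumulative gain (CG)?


Cumulative Gain = sum of relevance scores
Position 1: rel=3, running sum=3
Position 2: rel=4, running sum=7
Position 3: rel=1, running sum=8
Position 4: rel=0, running sum=8
Position 5: rel=6, running sum=14
Position 6: rel=4, running sum=18
CG = 18

18


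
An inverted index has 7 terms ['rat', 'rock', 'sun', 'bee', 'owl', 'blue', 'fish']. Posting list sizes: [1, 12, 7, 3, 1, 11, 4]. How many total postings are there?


Summing posting list sizes:
'rat': 1 postings
'rock': 12 postings
'sun': 7 postings
'bee': 3 postings
'owl': 1 postings
'blue': 11 postings
'fish': 4 postings
Total = 1 + 12 + 7 + 3 + 1 + 11 + 4 = 39

39


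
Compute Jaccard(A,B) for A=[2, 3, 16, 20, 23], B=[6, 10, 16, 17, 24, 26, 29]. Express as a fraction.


A intersect B = [16]
|A intersect B| = 1
A union B = [2, 3, 6, 10, 16, 17, 20, 23, 24, 26, 29]
|A union B| = 11
Jaccard = 1/11 = 1/11

1/11


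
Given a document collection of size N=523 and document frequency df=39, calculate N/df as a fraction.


IDF ratio = N / df
= 523 / 39
= 523/39

523/39


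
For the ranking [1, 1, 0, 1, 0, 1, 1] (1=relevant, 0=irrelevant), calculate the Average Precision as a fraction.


Computing P@k for each relevant position:
Position 1: relevant, P@1 = 1/1 = 1
Position 2: relevant, P@2 = 2/2 = 1
Position 3: not relevant
Position 4: relevant, P@4 = 3/4 = 3/4
Position 5: not relevant
Position 6: relevant, P@6 = 4/6 = 2/3
Position 7: relevant, P@7 = 5/7 = 5/7
Sum of P@k = 1 + 1 + 3/4 + 2/3 + 5/7 = 347/84
AP = 347/84 / 5 = 347/420

347/420


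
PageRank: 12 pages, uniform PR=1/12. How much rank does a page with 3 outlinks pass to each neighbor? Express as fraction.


Initial PR = 1/12 = 1/12
Outlinks = 3
Contribution per link = PR / outlinks
= 1/12 / 3
= 1/36

1/36


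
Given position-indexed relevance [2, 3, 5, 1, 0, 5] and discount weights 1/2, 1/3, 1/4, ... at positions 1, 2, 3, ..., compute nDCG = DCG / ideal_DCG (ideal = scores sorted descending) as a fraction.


Position discount weights w_i = 1/(i+1) for i=1..6:
Weights = [1/2, 1/3, 1/4, 1/5, 1/6, 1/7]
Actual relevance: [2, 3, 5, 1, 0, 5]
DCG = 2/2 + 3/3 + 5/4 + 1/5 + 0/6 + 5/7 = 583/140
Ideal relevance (sorted desc): [5, 5, 3, 2, 1, 0]
Ideal DCG = 5/2 + 5/3 + 3/4 + 2/5 + 1/6 + 0/7 = 329/60
nDCG = DCG / ideal_DCG = 583/140 / 329/60 = 1749/2303

1749/2303


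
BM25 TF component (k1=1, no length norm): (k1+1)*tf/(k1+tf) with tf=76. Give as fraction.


BM25 TF component = (k1+1)*tf / (k1+tf)
k1 = 1, tf = 76
Numerator = (1+1)*76 = 152
Denominator = 1 + 76 = 77
= 152/77 = 152/77

152/77


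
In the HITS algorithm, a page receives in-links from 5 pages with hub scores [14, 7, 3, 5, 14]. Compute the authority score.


Authority = sum of hub scores of in-linkers
In-link 1: hub score = 14
In-link 2: hub score = 7
In-link 3: hub score = 3
In-link 4: hub score = 5
In-link 5: hub score = 14
Authority = 14 + 7 + 3 + 5 + 14 = 43

43


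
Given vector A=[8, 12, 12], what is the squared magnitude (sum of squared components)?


|A|^2 = sum of squared components
A[0]^2 = 8^2 = 64
A[1]^2 = 12^2 = 144
A[2]^2 = 12^2 = 144
Sum = 64 + 144 + 144 = 352

352


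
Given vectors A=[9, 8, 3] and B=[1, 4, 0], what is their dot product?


Dot product = sum of element-wise products
A[0]*B[0] = 9*1 = 9
A[1]*B[1] = 8*4 = 32
A[2]*B[2] = 3*0 = 0
Sum = 9 + 32 + 0 = 41

41


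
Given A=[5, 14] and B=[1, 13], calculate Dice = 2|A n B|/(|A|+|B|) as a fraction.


A intersect B = []
|A intersect B| = 0
|A| = 2, |B| = 2
Dice = 2*0 / (2+2)
= 0 / 4 = 0

0


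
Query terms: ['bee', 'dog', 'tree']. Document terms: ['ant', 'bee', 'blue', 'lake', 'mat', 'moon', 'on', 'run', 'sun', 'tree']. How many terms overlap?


Query terms: ['bee', 'dog', 'tree']
Document terms: ['ant', 'bee', 'blue', 'lake', 'mat', 'moon', 'on', 'run', 'sun', 'tree']
Common terms: ['bee', 'tree']
Overlap count = 2

2


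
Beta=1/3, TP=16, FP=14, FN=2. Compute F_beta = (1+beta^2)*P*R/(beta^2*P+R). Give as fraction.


P = TP/(TP+FP) = 16/30 = 8/15
R = TP/(TP+FN) = 16/18 = 8/9
beta^2 = 1/3^2 = 1/9
(1 + beta^2) = 10/9
Numerator = (1+beta^2)*P*R = 128/243
Denominator = beta^2*P + R = 8/135 + 8/9 = 128/135
F_beta = 5/9

5/9


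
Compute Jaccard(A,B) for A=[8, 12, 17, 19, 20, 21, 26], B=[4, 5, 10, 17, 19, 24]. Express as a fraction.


A intersect B = [17, 19]
|A intersect B| = 2
A union B = [4, 5, 8, 10, 12, 17, 19, 20, 21, 24, 26]
|A union B| = 11
Jaccard = 2/11 = 2/11

2/11


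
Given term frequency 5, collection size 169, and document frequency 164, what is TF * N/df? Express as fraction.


TF * (N/df)
= 5 * (169/164)
= 5 * 169/164
= 845/164

845/164


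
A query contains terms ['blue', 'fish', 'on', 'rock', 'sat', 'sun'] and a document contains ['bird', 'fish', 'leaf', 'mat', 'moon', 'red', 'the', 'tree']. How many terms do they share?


Query terms: ['blue', 'fish', 'on', 'rock', 'sat', 'sun']
Document terms: ['bird', 'fish', 'leaf', 'mat', 'moon', 'red', 'the', 'tree']
Common terms: ['fish']
Overlap count = 1

1


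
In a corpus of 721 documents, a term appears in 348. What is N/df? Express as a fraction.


IDF ratio = N / df
= 721 / 348
= 721/348

721/348


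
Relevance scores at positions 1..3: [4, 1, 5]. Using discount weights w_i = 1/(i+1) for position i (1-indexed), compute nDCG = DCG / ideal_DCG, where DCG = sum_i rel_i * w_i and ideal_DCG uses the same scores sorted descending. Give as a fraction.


Position discount weights w_i = 1/(i+1) for i=1..3:
Weights = [1/2, 1/3, 1/4]
Actual relevance: [4, 1, 5]
DCG = 4/2 + 1/3 + 5/4 = 43/12
Ideal relevance (sorted desc): [5, 4, 1]
Ideal DCG = 5/2 + 4/3 + 1/4 = 49/12
nDCG = DCG / ideal_DCG = 43/12 / 49/12 = 43/49

43/49


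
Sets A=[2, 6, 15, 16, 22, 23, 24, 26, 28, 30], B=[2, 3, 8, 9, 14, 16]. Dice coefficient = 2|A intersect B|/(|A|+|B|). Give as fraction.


A intersect B = [2, 16]
|A intersect B| = 2
|A| = 10, |B| = 6
Dice = 2*2 / (10+6)
= 4 / 16 = 1/4

1/4


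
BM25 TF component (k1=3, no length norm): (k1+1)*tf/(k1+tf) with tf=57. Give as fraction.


BM25 TF component = (k1+1)*tf / (k1+tf)
k1 = 3, tf = 57
Numerator = (3+1)*57 = 228
Denominator = 3 + 57 = 60
= 228/60 = 19/5

19/5


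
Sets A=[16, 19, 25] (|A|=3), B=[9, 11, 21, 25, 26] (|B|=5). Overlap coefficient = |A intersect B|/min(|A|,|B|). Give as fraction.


A intersect B = [25]
|A intersect B| = 1
min(|A|, |B|) = min(3, 5) = 3
Overlap = 1 / 3 = 1/3

1/3


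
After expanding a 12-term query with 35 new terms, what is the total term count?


Original terms: 12
Expansion terms: 35
Total = 12 + 35 = 47

47


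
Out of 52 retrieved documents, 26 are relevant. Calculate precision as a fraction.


Precision = relevant_retrieved / total_retrieved
= 26 / 52
= 26 / (26 + 26)
= 1/2

1/2


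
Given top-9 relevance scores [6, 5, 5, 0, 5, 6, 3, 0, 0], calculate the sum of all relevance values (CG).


Cumulative Gain = sum of relevance scores
Position 1: rel=6, running sum=6
Position 2: rel=5, running sum=11
Position 3: rel=5, running sum=16
Position 4: rel=0, running sum=16
Position 5: rel=5, running sum=21
Position 6: rel=6, running sum=27
Position 7: rel=3, running sum=30
Position 8: rel=0, running sum=30
Position 9: rel=0, running sum=30
CG = 30

30


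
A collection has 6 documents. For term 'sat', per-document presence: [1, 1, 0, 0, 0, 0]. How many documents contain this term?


Checking each document for 'sat':
Doc 1: present
Doc 2: present
Doc 3: absent
Doc 4: absent
Doc 5: absent
Doc 6: absent
df = sum of presences = 1 + 1 + 0 + 0 + 0 + 0 = 2

2


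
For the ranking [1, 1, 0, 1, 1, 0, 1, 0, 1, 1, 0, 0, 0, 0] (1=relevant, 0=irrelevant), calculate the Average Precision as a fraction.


Computing P@k for each relevant position:
Position 1: relevant, P@1 = 1/1 = 1
Position 2: relevant, P@2 = 2/2 = 1
Position 3: not relevant
Position 4: relevant, P@4 = 3/4 = 3/4
Position 5: relevant, P@5 = 4/5 = 4/5
Position 6: not relevant
Position 7: relevant, P@7 = 5/7 = 5/7
Position 8: not relevant
Position 9: relevant, P@9 = 6/9 = 2/3
Position 10: relevant, P@10 = 7/10 = 7/10
Position 11: not relevant
Position 12: not relevant
Position 13: not relevant
Position 14: not relevant
Sum of P@k = 1 + 1 + 3/4 + 4/5 + 5/7 + 2/3 + 7/10 = 473/84
AP = 473/84 / 7 = 473/588

473/588


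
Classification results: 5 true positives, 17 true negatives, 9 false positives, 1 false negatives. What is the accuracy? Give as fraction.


Accuracy = (TP + TN) / (TP + TN + FP + FN)
TP + TN = 5 + 17 = 22
Total = 5 + 17 + 9 + 1 = 32
Accuracy = 22 / 32 = 11/16

11/16


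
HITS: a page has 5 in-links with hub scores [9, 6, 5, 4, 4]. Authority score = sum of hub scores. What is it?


Authority = sum of hub scores of in-linkers
In-link 1: hub score = 9
In-link 2: hub score = 6
In-link 3: hub score = 5
In-link 4: hub score = 4
In-link 5: hub score = 4
Authority = 9 + 6 + 5 + 4 + 4 = 28

28


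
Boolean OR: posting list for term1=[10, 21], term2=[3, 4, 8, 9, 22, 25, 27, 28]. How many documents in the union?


Boolean OR: find union of posting lists
term1 docs: [10, 21]
term2 docs: [3, 4, 8, 9, 22, 25, 27, 28]
Union: [3, 4, 8, 9, 10, 21, 22, 25, 27, 28]
|union| = 10

10


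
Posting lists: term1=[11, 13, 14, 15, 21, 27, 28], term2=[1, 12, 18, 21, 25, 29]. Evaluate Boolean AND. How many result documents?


Boolean AND: find intersection of posting lists
term1 docs: [11, 13, 14, 15, 21, 27, 28]
term2 docs: [1, 12, 18, 21, 25, 29]
Intersection: [21]
|intersection| = 1

1


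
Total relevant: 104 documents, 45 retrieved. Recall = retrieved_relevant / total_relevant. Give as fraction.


Recall = retrieved_relevant / total_relevant
= 45 / 104
= 45 / (45 + 59)
= 45/104

45/104


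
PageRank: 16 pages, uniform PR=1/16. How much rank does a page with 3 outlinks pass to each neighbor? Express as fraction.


Initial PR = 1/16 = 1/16
Outlinks = 3
Contribution per link = PR / outlinks
= 1/16 / 3
= 1/48

1/48


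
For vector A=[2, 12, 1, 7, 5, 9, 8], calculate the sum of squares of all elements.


|A|^2 = sum of squared components
A[0]^2 = 2^2 = 4
A[1]^2 = 12^2 = 144
A[2]^2 = 1^2 = 1
A[3]^2 = 7^2 = 49
A[4]^2 = 5^2 = 25
A[5]^2 = 9^2 = 81
A[6]^2 = 8^2 = 64
Sum = 4 + 144 + 1 + 49 + 25 + 81 + 64 = 368

368


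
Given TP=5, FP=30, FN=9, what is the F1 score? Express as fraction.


F1 = 2 * P * R / (P + R)
P = TP/(TP+FP) = 5/35 = 1/7
R = TP/(TP+FN) = 5/14 = 5/14
2 * P * R = 2 * 1/7 * 5/14 = 5/49
P + R = 1/7 + 5/14 = 1/2
F1 = 5/49 / 1/2 = 10/49

10/49


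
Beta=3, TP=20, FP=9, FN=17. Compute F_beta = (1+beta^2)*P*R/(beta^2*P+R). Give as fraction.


P = TP/(TP+FP) = 20/29 = 20/29
R = TP/(TP+FN) = 20/37 = 20/37
beta^2 = 3^2 = 9
(1 + beta^2) = 10
Numerator = (1+beta^2)*P*R = 4000/1073
Denominator = beta^2*P + R = 180/29 + 20/37 = 7240/1073
F_beta = 100/181

100/181


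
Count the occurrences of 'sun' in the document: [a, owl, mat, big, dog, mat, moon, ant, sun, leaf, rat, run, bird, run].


Document has 14 words
Scanning for 'sun':
Found at positions: [8]
Count = 1

1


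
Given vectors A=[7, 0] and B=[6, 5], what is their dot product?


Dot product = sum of element-wise products
A[0]*B[0] = 7*6 = 42
A[1]*B[1] = 0*5 = 0
Sum = 42 + 0 = 42

42


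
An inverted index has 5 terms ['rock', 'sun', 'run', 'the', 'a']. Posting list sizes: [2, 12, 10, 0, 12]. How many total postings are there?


Summing posting list sizes:
'rock': 2 postings
'sun': 12 postings
'run': 10 postings
'the': 0 postings
'a': 12 postings
Total = 2 + 12 + 10 + 0 + 12 = 36

36


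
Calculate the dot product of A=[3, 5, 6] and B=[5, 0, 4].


Dot product = sum of element-wise products
A[0]*B[0] = 3*5 = 15
A[1]*B[1] = 5*0 = 0
A[2]*B[2] = 6*4 = 24
Sum = 15 + 0 + 24 = 39

39


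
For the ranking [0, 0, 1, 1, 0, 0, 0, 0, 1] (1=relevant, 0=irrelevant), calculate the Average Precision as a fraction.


Computing P@k for each relevant position:
Position 1: not relevant
Position 2: not relevant
Position 3: relevant, P@3 = 1/3 = 1/3
Position 4: relevant, P@4 = 2/4 = 1/2
Position 5: not relevant
Position 6: not relevant
Position 7: not relevant
Position 8: not relevant
Position 9: relevant, P@9 = 3/9 = 1/3
Sum of P@k = 1/3 + 1/2 + 1/3 = 7/6
AP = 7/6 / 3 = 7/18

7/18


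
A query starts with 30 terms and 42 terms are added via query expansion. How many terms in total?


Original terms: 30
Expansion terms: 42
Total = 30 + 42 = 72

72


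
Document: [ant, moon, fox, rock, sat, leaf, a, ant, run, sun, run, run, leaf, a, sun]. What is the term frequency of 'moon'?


Document has 15 words
Scanning for 'moon':
Found at positions: [1]
Count = 1

1


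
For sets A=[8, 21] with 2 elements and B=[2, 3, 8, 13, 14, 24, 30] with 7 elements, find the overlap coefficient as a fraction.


A intersect B = [8]
|A intersect B| = 1
min(|A|, |B|) = min(2, 7) = 2
Overlap = 1 / 2 = 1/2

1/2


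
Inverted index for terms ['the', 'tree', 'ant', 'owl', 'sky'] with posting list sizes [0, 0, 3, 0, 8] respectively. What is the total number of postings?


Summing posting list sizes:
'the': 0 postings
'tree': 0 postings
'ant': 3 postings
'owl': 0 postings
'sky': 8 postings
Total = 0 + 0 + 3 + 0 + 8 = 11

11


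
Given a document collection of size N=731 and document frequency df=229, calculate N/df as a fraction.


IDF ratio = N / df
= 731 / 229
= 731/229

731/229


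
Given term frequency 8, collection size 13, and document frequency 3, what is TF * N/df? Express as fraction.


TF * (N/df)
= 8 * (13/3)
= 8 * 13/3
= 104/3

104/3


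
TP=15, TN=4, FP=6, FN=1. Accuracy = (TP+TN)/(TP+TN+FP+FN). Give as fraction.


Accuracy = (TP + TN) / (TP + TN + FP + FN)
TP + TN = 15 + 4 = 19
Total = 15 + 4 + 6 + 1 = 26
Accuracy = 19 / 26 = 19/26

19/26


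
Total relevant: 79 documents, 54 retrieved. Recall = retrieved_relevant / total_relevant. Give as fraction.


Recall = retrieved_relevant / total_relevant
= 54 / 79
= 54 / (54 + 25)
= 54/79

54/79


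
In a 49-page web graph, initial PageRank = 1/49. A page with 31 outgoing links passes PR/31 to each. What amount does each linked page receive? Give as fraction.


Initial PR = 1/49 = 1/49
Outlinks = 31
Contribution per link = PR / outlinks
= 1/49 / 31
= 1/1519

1/1519


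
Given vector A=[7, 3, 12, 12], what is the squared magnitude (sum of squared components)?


|A|^2 = sum of squared components
A[0]^2 = 7^2 = 49
A[1]^2 = 3^2 = 9
A[2]^2 = 12^2 = 144
A[3]^2 = 12^2 = 144
Sum = 49 + 9 + 144 + 144 = 346

346


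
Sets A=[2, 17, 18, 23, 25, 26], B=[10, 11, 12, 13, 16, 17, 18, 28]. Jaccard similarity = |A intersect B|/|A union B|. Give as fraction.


A intersect B = [17, 18]
|A intersect B| = 2
A union B = [2, 10, 11, 12, 13, 16, 17, 18, 23, 25, 26, 28]
|A union B| = 12
Jaccard = 2/12 = 1/6

1/6


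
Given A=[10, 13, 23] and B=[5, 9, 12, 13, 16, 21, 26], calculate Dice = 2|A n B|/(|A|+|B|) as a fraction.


A intersect B = [13]
|A intersect B| = 1
|A| = 3, |B| = 7
Dice = 2*1 / (3+7)
= 2 / 10 = 1/5

1/5


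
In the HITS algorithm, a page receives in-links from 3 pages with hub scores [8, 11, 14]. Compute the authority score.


Authority = sum of hub scores of in-linkers
In-link 1: hub score = 8
In-link 2: hub score = 11
In-link 3: hub score = 14
Authority = 8 + 11 + 14 = 33

33


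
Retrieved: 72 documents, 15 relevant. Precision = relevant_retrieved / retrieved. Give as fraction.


Precision = relevant_retrieved / total_retrieved
= 15 / 72
= 15 / (15 + 57)
= 5/24

5/24


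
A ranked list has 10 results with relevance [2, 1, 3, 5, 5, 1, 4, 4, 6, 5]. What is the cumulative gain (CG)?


Cumulative Gain = sum of relevance scores
Position 1: rel=2, running sum=2
Position 2: rel=1, running sum=3
Position 3: rel=3, running sum=6
Position 4: rel=5, running sum=11
Position 5: rel=5, running sum=16
Position 6: rel=1, running sum=17
Position 7: rel=4, running sum=21
Position 8: rel=4, running sum=25
Position 9: rel=6, running sum=31
Position 10: rel=5, running sum=36
CG = 36

36


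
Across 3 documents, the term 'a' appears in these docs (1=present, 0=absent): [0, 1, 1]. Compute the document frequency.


Checking each document for 'a':
Doc 1: absent
Doc 2: present
Doc 3: present
df = sum of presences = 0 + 1 + 1 = 2

2


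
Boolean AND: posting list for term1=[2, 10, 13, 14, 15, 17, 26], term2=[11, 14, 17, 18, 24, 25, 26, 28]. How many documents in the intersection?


Boolean AND: find intersection of posting lists
term1 docs: [2, 10, 13, 14, 15, 17, 26]
term2 docs: [11, 14, 17, 18, 24, 25, 26, 28]
Intersection: [14, 17, 26]
|intersection| = 3

3


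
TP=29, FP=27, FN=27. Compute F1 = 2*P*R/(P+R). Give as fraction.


F1 = 2 * P * R / (P + R)
P = TP/(TP+FP) = 29/56 = 29/56
R = TP/(TP+FN) = 29/56 = 29/56
2 * P * R = 2 * 29/56 * 29/56 = 841/1568
P + R = 29/56 + 29/56 = 29/28
F1 = 841/1568 / 29/28 = 29/56

29/56


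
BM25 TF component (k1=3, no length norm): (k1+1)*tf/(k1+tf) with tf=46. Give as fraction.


BM25 TF component = (k1+1)*tf / (k1+tf)
k1 = 3, tf = 46
Numerator = (3+1)*46 = 184
Denominator = 3 + 46 = 49
= 184/49 = 184/49

184/49


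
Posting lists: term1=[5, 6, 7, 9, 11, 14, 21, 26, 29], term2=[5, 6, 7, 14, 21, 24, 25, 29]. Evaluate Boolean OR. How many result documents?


Boolean OR: find union of posting lists
term1 docs: [5, 6, 7, 9, 11, 14, 21, 26, 29]
term2 docs: [5, 6, 7, 14, 21, 24, 25, 29]
Union: [5, 6, 7, 9, 11, 14, 21, 24, 25, 26, 29]
|union| = 11

11


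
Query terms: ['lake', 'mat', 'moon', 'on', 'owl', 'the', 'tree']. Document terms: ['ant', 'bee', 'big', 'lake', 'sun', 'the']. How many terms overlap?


Query terms: ['lake', 'mat', 'moon', 'on', 'owl', 'the', 'tree']
Document terms: ['ant', 'bee', 'big', 'lake', 'sun', 'the']
Common terms: ['lake', 'the']
Overlap count = 2

2


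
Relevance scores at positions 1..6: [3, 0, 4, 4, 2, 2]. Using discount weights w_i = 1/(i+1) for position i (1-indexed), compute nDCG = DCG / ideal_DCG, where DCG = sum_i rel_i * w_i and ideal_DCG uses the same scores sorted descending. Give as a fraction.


Position discount weights w_i = 1/(i+1) for i=1..6:
Weights = [1/2, 1/3, 1/4, 1/5, 1/6, 1/7]
Actual relevance: [3, 0, 4, 4, 2, 2]
DCG = 3/2 + 0/3 + 4/4 + 4/5 + 2/6 + 2/7 = 823/210
Ideal relevance (sorted desc): [4, 4, 3, 2, 2, 0]
Ideal DCG = 4/2 + 4/3 + 3/4 + 2/5 + 2/6 + 0/7 = 289/60
nDCG = DCG / ideal_DCG = 823/210 / 289/60 = 1646/2023

1646/2023


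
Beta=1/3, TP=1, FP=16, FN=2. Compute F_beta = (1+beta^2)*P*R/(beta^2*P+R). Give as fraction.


P = TP/(TP+FP) = 1/17 = 1/17
R = TP/(TP+FN) = 1/3 = 1/3
beta^2 = 1/3^2 = 1/9
(1 + beta^2) = 10/9
Numerator = (1+beta^2)*P*R = 10/459
Denominator = beta^2*P + R = 1/153 + 1/3 = 52/153
F_beta = 5/78

5/78


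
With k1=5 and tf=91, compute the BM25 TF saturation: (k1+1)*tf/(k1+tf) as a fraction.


BM25 TF component = (k1+1)*tf / (k1+tf)
k1 = 5, tf = 91
Numerator = (5+1)*91 = 546
Denominator = 5 + 91 = 96
= 546/96 = 91/16

91/16


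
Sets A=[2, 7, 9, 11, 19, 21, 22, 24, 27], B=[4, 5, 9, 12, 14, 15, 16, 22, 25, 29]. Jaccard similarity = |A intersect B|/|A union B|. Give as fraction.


A intersect B = [9, 22]
|A intersect B| = 2
A union B = [2, 4, 5, 7, 9, 11, 12, 14, 15, 16, 19, 21, 22, 24, 25, 27, 29]
|A union B| = 17
Jaccard = 2/17 = 2/17

2/17


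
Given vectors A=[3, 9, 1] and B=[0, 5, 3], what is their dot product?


Dot product = sum of element-wise products
A[0]*B[0] = 3*0 = 0
A[1]*B[1] = 9*5 = 45
A[2]*B[2] = 1*3 = 3
Sum = 0 + 45 + 3 = 48

48


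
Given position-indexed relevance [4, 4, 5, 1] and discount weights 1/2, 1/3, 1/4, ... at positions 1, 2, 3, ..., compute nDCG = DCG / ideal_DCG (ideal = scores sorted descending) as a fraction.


Position discount weights w_i = 1/(i+1) for i=1..4:
Weights = [1/2, 1/3, 1/4, 1/5]
Actual relevance: [4, 4, 5, 1]
DCG = 4/2 + 4/3 + 5/4 + 1/5 = 287/60
Ideal relevance (sorted desc): [5, 4, 4, 1]
Ideal DCG = 5/2 + 4/3 + 4/4 + 1/5 = 151/30
nDCG = DCG / ideal_DCG = 287/60 / 151/30 = 287/302

287/302


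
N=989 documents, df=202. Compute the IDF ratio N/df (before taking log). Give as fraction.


IDF ratio = N / df
= 989 / 202
= 989/202

989/202


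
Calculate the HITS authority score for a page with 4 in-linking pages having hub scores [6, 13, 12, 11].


Authority = sum of hub scores of in-linkers
In-link 1: hub score = 6
In-link 2: hub score = 13
In-link 3: hub score = 12
In-link 4: hub score = 11
Authority = 6 + 13 + 12 + 11 = 42

42


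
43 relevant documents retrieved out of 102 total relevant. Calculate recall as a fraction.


Recall = retrieved_relevant / total_relevant
= 43 / 102
= 43 / (43 + 59)
= 43/102

43/102


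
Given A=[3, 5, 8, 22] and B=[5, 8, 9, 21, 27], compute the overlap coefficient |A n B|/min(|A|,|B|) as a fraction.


A intersect B = [5, 8]
|A intersect B| = 2
min(|A|, |B|) = min(4, 5) = 4
Overlap = 2 / 4 = 1/2

1/2


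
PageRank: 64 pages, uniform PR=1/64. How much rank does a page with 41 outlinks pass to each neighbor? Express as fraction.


Initial PR = 1/64 = 1/64
Outlinks = 41
Contribution per link = PR / outlinks
= 1/64 / 41
= 1/2624

1/2624


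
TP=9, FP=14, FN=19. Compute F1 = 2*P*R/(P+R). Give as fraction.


F1 = 2 * P * R / (P + R)
P = TP/(TP+FP) = 9/23 = 9/23
R = TP/(TP+FN) = 9/28 = 9/28
2 * P * R = 2 * 9/23 * 9/28 = 81/322
P + R = 9/23 + 9/28 = 459/644
F1 = 81/322 / 459/644 = 6/17

6/17


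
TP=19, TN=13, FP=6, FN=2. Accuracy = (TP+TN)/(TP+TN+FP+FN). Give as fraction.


Accuracy = (TP + TN) / (TP + TN + FP + FN)
TP + TN = 19 + 13 = 32
Total = 19 + 13 + 6 + 2 = 40
Accuracy = 32 / 40 = 4/5

4/5


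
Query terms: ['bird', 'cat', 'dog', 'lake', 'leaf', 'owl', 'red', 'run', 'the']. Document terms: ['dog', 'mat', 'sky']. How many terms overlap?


Query terms: ['bird', 'cat', 'dog', 'lake', 'leaf', 'owl', 'red', 'run', 'the']
Document terms: ['dog', 'mat', 'sky']
Common terms: ['dog']
Overlap count = 1

1


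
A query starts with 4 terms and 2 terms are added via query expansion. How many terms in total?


Original terms: 4
Expansion terms: 2
Total = 4 + 2 = 6

6


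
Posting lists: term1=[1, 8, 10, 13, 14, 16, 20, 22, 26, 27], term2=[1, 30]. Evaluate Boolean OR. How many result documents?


Boolean OR: find union of posting lists
term1 docs: [1, 8, 10, 13, 14, 16, 20, 22, 26, 27]
term2 docs: [1, 30]
Union: [1, 8, 10, 13, 14, 16, 20, 22, 26, 27, 30]
|union| = 11

11


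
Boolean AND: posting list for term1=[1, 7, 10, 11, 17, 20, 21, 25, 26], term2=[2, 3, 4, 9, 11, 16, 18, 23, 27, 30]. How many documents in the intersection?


Boolean AND: find intersection of posting lists
term1 docs: [1, 7, 10, 11, 17, 20, 21, 25, 26]
term2 docs: [2, 3, 4, 9, 11, 16, 18, 23, 27, 30]
Intersection: [11]
|intersection| = 1

1


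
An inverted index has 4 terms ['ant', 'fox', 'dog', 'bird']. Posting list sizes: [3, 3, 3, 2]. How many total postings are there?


Summing posting list sizes:
'ant': 3 postings
'fox': 3 postings
'dog': 3 postings
'bird': 2 postings
Total = 3 + 3 + 3 + 2 = 11

11


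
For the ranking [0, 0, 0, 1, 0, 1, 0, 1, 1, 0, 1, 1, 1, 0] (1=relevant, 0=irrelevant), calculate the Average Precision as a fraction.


Computing P@k for each relevant position:
Position 1: not relevant
Position 2: not relevant
Position 3: not relevant
Position 4: relevant, P@4 = 1/4 = 1/4
Position 5: not relevant
Position 6: relevant, P@6 = 2/6 = 1/3
Position 7: not relevant
Position 8: relevant, P@8 = 3/8 = 3/8
Position 9: relevant, P@9 = 4/9 = 4/9
Position 10: not relevant
Position 11: relevant, P@11 = 5/11 = 5/11
Position 12: relevant, P@12 = 6/12 = 1/2
Position 13: relevant, P@13 = 7/13 = 7/13
Position 14: not relevant
Sum of P@k = 1/4 + 1/3 + 3/8 + 4/9 + 5/11 + 1/2 + 7/13 = 29815/10296
AP = 29815/10296 / 7 = 29815/72072

29815/72072


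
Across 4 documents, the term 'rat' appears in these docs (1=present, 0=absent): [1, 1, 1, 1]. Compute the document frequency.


Checking each document for 'rat':
Doc 1: present
Doc 2: present
Doc 3: present
Doc 4: present
df = sum of presences = 1 + 1 + 1 + 1 = 4

4


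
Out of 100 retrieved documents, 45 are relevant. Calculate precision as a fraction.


Precision = relevant_retrieved / total_retrieved
= 45 / 100
= 45 / (45 + 55)
= 9/20

9/20


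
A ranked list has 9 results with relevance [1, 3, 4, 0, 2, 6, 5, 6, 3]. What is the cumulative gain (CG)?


Cumulative Gain = sum of relevance scores
Position 1: rel=1, running sum=1
Position 2: rel=3, running sum=4
Position 3: rel=4, running sum=8
Position 4: rel=0, running sum=8
Position 5: rel=2, running sum=10
Position 6: rel=6, running sum=16
Position 7: rel=5, running sum=21
Position 8: rel=6, running sum=27
Position 9: rel=3, running sum=30
CG = 30

30


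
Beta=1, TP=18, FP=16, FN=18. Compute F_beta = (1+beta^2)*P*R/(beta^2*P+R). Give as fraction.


P = TP/(TP+FP) = 18/34 = 9/17
R = TP/(TP+FN) = 18/36 = 1/2
beta^2 = 1^2 = 1
(1 + beta^2) = 2
Numerator = (1+beta^2)*P*R = 9/17
Denominator = beta^2*P + R = 9/17 + 1/2 = 35/34
F_beta = 18/35

18/35


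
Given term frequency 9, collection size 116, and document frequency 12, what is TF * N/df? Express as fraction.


TF * (N/df)
= 9 * (116/12)
= 9 * 29/3
= 87

87


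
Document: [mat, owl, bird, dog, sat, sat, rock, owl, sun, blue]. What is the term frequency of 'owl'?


Document has 10 words
Scanning for 'owl':
Found at positions: [1, 7]
Count = 2

2


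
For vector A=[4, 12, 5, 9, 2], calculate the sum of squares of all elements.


|A|^2 = sum of squared components
A[0]^2 = 4^2 = 16
A[1]^2 = 12^2 = 144
A[2]^2 = 5^2 = 25
A[3]^2 = 9^2 = 81
A[4]^2 = 2^2 = 4
Sum = 16 + 144 + 25 + 81 + 4 = 270

270


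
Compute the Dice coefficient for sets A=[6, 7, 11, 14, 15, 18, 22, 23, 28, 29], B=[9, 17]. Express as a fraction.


A intersect B = []
|A intersect B| = 0
|A| = 10, |B| = 2
Dice = 2*0 / (10+2)
= 0 / 12 = 0

0


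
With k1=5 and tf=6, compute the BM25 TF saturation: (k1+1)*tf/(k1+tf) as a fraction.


BM25 TF component = (k1+1)*tf / (k1+tf)
k1 = 5, tf = 6
Numerator = (5+1)*6 = 36
Denominator = 5 + 6 = 11
= 36/11 = 36/11

36/11


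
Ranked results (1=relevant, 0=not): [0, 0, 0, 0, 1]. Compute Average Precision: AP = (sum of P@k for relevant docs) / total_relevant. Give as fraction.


Computing P@k for each relevant position:
Position 1: not relevant
Position 2: not relevant
Position 3: not relevant
Position 4: not relevant
Position 5: relevant, P@5 = 1/5 = 1/5
Sum of P@k = 1/5 = 1/5
AP = 1/5 / 1 = 1/5

1/5


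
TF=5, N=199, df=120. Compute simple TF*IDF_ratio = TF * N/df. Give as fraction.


TF * (N/df)
= 5 * (199/120)
= 5 * 199/120
= 199/24

199/24


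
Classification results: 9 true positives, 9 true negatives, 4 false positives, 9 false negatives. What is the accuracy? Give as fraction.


Accuracy = (TP + TN) / (TP + TN + FP + FN)
TP + TN = 9 + 9 = 18
Total = 9 + 9 + 4 + 9 = 31
Accuracy = 18 / 31 = 18/31

18/31


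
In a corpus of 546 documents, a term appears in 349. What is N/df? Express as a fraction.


IDF ratio = N / df
= 546 / 349
= 546/349

546/349


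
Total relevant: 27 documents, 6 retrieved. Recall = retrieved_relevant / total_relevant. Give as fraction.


Recall = retrieved_relevant / total_relevant
= 6 / 27
= 6 / (6 + 21)
= 2/9

2/9


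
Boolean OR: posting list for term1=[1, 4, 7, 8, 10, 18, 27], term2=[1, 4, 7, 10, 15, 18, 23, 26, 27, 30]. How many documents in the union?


Boolean OR: find union of posting lists
term1 docs: [1, 4, 7, 8, 10, 18, 27]
term2 docs: [1, 4, 7, 10, 15, 18, 23, 26, 27, 30]
Union: [1, 4, 7, 8, 10, 15, 18, 23, 26, 27, 30]
|union| = 11

11


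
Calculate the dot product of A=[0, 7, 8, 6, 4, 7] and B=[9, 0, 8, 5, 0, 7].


Dot product = sum of element-wise products
A[0]*B[0] = 0*9 = 0
A[1]*B[1] = 7*0 = 0
A[2]*B[2] = 8*8 = 64
A[3]*B[3] = 6*5 = 30
A[4]*B[4] = 4*0 = 0
A[5]*B[5] = 7*7 = 49
Sum = 0 + 0 + 64 + 30 + 0 + 49 = 143

143


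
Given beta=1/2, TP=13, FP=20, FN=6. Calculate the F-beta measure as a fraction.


P = TP/(TP+FP) = 13/33 = 13/33
R = TP/(TP+FN) = 13/19 = 13/19
beta^2 = 1/2^2 = 1/4
(1 + beta^2) = 5/4
Numerator = (1+beta^2)*P*R = 845/2508
Denominator = beta^2*P + R = 13/132 + 13/19 = 1963/2508
F_beta = 65/151

65/151


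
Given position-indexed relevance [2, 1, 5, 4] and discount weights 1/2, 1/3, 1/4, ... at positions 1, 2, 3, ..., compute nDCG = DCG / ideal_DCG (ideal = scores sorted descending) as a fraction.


Position discount weights w_i = 1/(i+1) for i=1..4:
Weights = [1/2, 1/3, 1/4, 1/5]
Actual relevance: [2, 1, 5, 4]
DCG = 2/2 + 1/3 + 5/4 + 4/5 = 203/60
Ideal relevance (sorted desc): [5, 4, 2, 1]
Ideal DCG = 5/2 + 4/3 + 2/4 + 1/5 = 68/15
nDCG = DCG / ideal_DCG = 203/60 / 68/15 = 203/272

203/272


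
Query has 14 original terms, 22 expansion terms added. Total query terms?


Original terms: 14
Expansion terms: 22
Total = 14 + 22 = 36

36


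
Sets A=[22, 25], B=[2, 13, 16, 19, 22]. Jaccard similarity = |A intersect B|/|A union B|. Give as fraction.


A intersect B = [22]
|A intersect B| = 1
A union B = [2, 13, 16, 19, 22, 25]
|A union B| = 6
Jaccard = 1/6 = 1/6

1/6


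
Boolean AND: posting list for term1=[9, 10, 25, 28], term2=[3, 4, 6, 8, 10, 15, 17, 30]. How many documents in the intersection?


Boolean AND: find intersection of posting lists
term1 docs: [9, 10, 25, 28]
term2 docs: [3, 4, 6, 8, 10, 15, 17, 30]
Intersection: [10]
|intersection| = 1

1


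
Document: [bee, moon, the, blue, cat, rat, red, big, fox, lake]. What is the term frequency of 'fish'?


Document has 10 words
Scanning for 'fish':
Term not found in document
Count = 0

0


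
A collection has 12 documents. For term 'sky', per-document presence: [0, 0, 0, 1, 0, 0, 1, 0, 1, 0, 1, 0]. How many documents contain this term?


Checking each document for 'sky':
Doc 1: absent
Doc 2: absent
Doc 3: absent
Doc 4: present
Doc 5: absent
Doc 6: absent
Doc 7: present
Doc 8: absent
Doc 9: present
Doc 10: absent
Doc 11: present
Doc 12: absent
df = sum of presences = 0 + 0 + 0 + 1 + 0 + 0 + 1 + 0 + 1 + 0 + 1 + 0 = 4

4


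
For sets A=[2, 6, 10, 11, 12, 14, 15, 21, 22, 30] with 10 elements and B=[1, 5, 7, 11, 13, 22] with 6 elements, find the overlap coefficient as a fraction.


A intersect B = [11, 22]
|A intersect B| = 2
min(|A|, |B|) = min(10, 6) = 6
Overlap = 2 / 6 = 1/3

1/3


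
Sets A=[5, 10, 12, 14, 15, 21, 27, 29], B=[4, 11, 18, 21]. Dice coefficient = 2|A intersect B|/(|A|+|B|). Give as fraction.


A intersect B = [21]
|A intersect B| = 1
|A| = 8, |B| = 4
Dice = 2*1 / (8+4)
= 2 / 12 = 1/6

1/6


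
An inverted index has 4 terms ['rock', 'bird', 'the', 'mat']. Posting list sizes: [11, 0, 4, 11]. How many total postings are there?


Summing posting list sizes:
'rock': 11 postings
'bird': 0 postings
'the': 4 postings
'mat': 11 postings
Total = 11 + 0 + 4 + 11 = 26

26


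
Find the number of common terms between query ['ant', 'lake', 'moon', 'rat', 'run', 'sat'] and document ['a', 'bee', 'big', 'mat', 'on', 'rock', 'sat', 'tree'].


Query terms: ['ant', 'lake', 'moon', 'rat', 'run', 'sat']
Document terms: ['a', 'bee', 'big', 'mat', 'on', 'rock', 'sat', 'tree']
Common terms: ['sat']
Overlap count = 1

1


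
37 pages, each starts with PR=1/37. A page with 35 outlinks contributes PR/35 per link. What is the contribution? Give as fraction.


Initial PR = 1/37 = 1/37
Outlinks = 35
Contribution per link = PR / outlinks
= 1/37 / 35
= 1/1295

1/1295
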